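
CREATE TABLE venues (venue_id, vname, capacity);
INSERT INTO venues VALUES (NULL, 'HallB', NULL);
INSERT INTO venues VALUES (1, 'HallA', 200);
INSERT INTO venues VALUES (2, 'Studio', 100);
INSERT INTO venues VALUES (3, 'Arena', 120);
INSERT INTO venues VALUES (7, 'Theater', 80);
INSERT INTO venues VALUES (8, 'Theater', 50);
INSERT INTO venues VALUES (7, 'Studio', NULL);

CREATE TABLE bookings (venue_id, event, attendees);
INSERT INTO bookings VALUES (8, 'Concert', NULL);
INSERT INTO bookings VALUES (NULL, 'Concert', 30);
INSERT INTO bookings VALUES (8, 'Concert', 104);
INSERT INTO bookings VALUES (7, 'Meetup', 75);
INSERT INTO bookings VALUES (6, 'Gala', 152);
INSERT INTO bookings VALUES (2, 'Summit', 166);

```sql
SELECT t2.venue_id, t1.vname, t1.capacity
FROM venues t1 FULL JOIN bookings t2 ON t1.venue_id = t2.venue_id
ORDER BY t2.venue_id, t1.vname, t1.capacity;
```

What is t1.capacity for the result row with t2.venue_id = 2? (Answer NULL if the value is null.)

100

FULL OUTER JOIN keeps every row from both sides; unmatched rows get NULL for the other side's columns.
Matching on t1.venue_id = t2.venue_id. A NULL in a compared column never satisfies the condition.
- t1[0] venue_id=NULL → no match; kept with NULLs on the t2 side.
- t1[1] venue_id=1 → no match; kept with NULLs on the t2 side.
- t1[2] venue_id=2 → 1 match(es) in t2 → 1 row(s).
- t1[3] venue_id=3 → no match; kept with NULLs on the t2 side.
- t1[4] venue_id=7 → 1 match(es) in t2 → 1 row(s).
- t1[5] venue_id=8 → 2 match(es) in t2 → 2 row(s).
- t1[6] venue_id=7 → 1 match(es) in t2 → 1 row(s).
- 2 t2 row(s) had no t1 match → kept, t1 columns NULL.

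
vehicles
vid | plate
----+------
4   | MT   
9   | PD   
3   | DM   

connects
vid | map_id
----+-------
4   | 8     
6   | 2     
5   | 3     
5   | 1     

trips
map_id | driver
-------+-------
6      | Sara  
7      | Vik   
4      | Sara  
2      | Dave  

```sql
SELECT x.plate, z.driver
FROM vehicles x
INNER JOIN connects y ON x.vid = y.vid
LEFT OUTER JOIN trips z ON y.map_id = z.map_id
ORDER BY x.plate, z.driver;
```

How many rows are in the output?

Step 1 — x INNER JOIN y on vid → 1 row(s).
Then LEFT JOIN `trips z` on map_id: each of those 1 rows is kept; rows whose y.map_id has no match in z get NULL for z's columns.
Result: 1 row(s).

1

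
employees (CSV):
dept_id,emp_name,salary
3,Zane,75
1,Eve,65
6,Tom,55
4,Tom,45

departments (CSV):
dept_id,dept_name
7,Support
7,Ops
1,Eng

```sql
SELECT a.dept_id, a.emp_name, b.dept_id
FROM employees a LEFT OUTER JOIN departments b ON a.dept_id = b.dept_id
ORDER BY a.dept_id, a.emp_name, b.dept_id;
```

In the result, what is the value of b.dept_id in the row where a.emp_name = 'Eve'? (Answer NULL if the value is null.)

LEFT JOIN keeps every row from `employees`; unmatched rows get NULL for `departments`'s columns.
Matching on a.dept_id = b.dept_id.
Matched pairs: 1; unmatched a rows kept: 3.

1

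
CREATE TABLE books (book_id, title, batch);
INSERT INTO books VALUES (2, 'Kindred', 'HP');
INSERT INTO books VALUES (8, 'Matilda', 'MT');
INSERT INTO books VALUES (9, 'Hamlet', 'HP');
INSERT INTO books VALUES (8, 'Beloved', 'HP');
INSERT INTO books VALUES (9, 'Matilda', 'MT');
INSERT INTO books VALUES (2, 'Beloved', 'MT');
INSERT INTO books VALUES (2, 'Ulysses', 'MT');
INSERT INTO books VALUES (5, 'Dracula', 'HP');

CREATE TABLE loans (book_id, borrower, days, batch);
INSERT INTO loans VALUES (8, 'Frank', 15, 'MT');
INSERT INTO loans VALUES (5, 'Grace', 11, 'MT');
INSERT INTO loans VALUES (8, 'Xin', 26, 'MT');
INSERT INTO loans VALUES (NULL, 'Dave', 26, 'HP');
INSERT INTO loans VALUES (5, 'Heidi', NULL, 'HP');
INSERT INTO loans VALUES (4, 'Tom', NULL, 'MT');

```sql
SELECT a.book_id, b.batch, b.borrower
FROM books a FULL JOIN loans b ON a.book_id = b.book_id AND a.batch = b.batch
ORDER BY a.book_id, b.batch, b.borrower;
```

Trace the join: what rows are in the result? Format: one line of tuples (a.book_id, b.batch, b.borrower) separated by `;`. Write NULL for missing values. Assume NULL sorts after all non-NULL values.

(2, NULL, NULL); (2, NULL, NULL); (2, NULL, NULL); (5, HP, Heidi); (8, MT, Frank); (8, MT, Xin); (8, NULL, NULL); (9, NULL, NULL); (9, NULL, NULL); (NULL, HP, Dave); (NULL, MT, Grace); (NULL, MT, Tom)

FULL OUTER JOIN keeps every row from both sides; unmatched rows get NULL for the other side's columns.
Matching on a.book_id = b.book_id AND a.batch = b.batch. A NULL in a compared column never satisfies the condition.
- a (book_id=2, batch=HP) has no partner → padded with NULL.
- a (book_id=8, batch=MT) pairs with 2 row(s) of b.
- a (book_id=9, batch=HP) has no partner → padded with NULL.
- a (book_id=8, batch=HP) has no partner → padded with NULL.
- a (book_id=9, batch=MT) has no partner → padded with NULL.
- a (book_id=2, batch=MT) has no partner → padded with NULL.
- a (book_id=2, batch=MT) has no partner → padded with NULL.
- a (book_id=5, batch=HP) pairs with 1 row(s) of b.
- plus 3 unmatched b row(s), each kept with NULL a columns.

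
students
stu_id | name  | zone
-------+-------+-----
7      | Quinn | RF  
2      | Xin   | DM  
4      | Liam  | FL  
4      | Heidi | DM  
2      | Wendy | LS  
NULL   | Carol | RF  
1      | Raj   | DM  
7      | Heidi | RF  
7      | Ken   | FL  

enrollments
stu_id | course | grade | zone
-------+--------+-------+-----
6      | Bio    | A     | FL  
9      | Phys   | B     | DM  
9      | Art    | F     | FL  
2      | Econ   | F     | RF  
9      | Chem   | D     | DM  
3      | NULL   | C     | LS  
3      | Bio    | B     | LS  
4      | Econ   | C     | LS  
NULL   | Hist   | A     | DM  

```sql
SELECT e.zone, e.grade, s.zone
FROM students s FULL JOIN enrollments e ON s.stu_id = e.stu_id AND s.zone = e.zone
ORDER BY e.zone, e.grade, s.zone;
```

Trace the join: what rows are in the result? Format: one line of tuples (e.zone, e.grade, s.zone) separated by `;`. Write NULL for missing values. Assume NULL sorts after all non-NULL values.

FULL OUTER JOIN keeps every row from both sides; unmatched rows get NULL for the other side's columns.
Matching on s.stu_id = e.stu_id AND s.zone = e.zone. A NULL in a compared column never satisfies the condition.
Matched pairs: 0; unmatched s rows kept: 9; unmatched e rows kept: 9.

(DM, A, NULL); (DM, B, NULL); (DM, D, NULL); (FL, A, NULL); (FL, F, NULL); (LS, B, NULL); (LS, C, NULL); (LS, C, NULL); (RF, F, NULL); (NULL, NULL, DM); (NULL, NULL, DM); (NULL, NULL, DM); (NULL, NULL, FL); (NULL, NULL, FL); (NULL, NULL, LS); (NULL, NULL, RF); (NULL, NULL, RF); (NULL, NULL, RF)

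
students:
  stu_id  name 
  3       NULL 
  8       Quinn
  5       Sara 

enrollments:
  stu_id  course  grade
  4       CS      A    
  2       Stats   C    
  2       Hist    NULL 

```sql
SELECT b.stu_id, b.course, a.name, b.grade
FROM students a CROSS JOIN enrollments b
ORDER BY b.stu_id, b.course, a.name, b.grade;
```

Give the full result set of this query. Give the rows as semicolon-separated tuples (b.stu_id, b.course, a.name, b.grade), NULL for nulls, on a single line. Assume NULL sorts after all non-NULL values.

CROSS JOIN pairs every row of `students` with every row of `enrollments`: 3 × 3 = 9 rows.
After projecting and ordering:
b.stu_id | b.course | a.name | b.grade
2 | Hist | Quinn | NULL
2 | Hist | Sara | NULL
2 | Hist | NULL | NULL
2 | Stats | Quinn | C
2 | Stats | Sara | C
2 | Stats | NULL | C
4 | CS | Quinn | A
4 | CS | Sara | A
4 | CS | NULL | A

(2, Hist, Quinn, NULL); (2, Hist, Sara, NULL); (2, Hist, NULL, NULL); (2, Stats, Quinn, C); (2, Stats, Sara, C); (2, Stats, NULL, C); (4, CS, Quinn, A); (4, CS, Sara, A); (4, CS, NULL, A)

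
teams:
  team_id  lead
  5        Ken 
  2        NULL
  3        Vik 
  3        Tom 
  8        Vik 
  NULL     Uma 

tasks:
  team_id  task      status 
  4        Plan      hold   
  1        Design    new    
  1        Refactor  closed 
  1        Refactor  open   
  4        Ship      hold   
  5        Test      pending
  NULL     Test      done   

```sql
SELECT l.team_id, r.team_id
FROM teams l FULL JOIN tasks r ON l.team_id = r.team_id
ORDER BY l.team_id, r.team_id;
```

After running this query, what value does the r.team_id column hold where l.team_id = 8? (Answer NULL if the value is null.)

NULL

FULL OUTER JOIN keeps every row from both sides; unmatched rows get NULL for the other side's columns.
Matching on l.team_id = r.team_id. A NULL in a compared column never satisfies the condition.
- l (team_id=5) pairs with 1 row(s) of r.
- l (team_id=2) has no partner → padded with NULL.
- l (team_id=3) has no partner → padded with NULL.
- l (team_id=3) has no partner → padded with NULL.
- l (team_id=8) has no partner → padded with NULL.
- l (team_id=NULL) has no partner → padded with NULL.
- 6 r row(s) had no l match → kept, l columns NULL.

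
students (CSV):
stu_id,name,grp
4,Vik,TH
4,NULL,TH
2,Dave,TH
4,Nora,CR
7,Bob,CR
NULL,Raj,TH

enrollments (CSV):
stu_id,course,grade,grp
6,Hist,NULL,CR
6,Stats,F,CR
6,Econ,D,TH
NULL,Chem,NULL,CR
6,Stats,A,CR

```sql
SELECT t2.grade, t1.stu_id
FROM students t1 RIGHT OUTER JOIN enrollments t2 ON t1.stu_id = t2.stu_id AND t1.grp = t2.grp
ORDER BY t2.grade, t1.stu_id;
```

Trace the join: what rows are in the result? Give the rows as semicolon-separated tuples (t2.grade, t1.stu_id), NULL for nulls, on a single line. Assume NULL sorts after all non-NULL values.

RIGHT JOIN keeps every row from `enrollments`; unmatched rows get NULL for `students`'s columns.
Matching on t1.stu_id = t2.stu_id AND t1.grp = t2.grp. A NULL in a compared column never satisfies the condition.
Matched pairs: 0; unmatched t2 rows kept: 5.

(A, NULL); (D, NULL); (F, NULL); (NULL, NULL); (NULL, NULL)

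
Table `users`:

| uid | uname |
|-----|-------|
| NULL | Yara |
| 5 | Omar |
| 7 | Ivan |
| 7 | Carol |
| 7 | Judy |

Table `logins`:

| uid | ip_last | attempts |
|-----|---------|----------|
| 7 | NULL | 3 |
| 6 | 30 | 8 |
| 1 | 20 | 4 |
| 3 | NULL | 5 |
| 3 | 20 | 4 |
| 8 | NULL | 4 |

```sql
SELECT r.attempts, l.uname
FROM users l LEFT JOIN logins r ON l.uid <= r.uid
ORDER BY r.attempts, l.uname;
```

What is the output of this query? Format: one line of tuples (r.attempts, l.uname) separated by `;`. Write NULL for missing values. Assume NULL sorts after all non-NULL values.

LEFT JOIN keeps every row from `users`; unmatched rows get NULL for `logins`'s columns.
Matching on l.uid <= r.uid. A NULL in a compared column never satisfies the condition.
- uid=NULL: no r row matches, row kept with r columns NULL.
- uid=5: 3 matching r row(s), so 3 row(s) emitted.
- uid=7: 2 matching r row(s), so 2 row(s) emitted.
- uid=7: 2 matching r row(s), so 2 row(s) emitted.
- uid=7: 2 matching r row(s), so 2 row(s) emitted.
After projecting and ordering:
r.attempts | l.uname
3 | Carol
3 | Ivan
3 | Judy
3 | Omar
4 | Carol
4 | Ivan
4 | Judy
4 | Omar
8 | Omar
NULL | Yara

(3, Carol); (3, Ivan); (3, Judy); (3, Omar); (4, Carol); (4, Ivan); (4, Judy); (4, Omar); (8, Omar); (NULL, Yara)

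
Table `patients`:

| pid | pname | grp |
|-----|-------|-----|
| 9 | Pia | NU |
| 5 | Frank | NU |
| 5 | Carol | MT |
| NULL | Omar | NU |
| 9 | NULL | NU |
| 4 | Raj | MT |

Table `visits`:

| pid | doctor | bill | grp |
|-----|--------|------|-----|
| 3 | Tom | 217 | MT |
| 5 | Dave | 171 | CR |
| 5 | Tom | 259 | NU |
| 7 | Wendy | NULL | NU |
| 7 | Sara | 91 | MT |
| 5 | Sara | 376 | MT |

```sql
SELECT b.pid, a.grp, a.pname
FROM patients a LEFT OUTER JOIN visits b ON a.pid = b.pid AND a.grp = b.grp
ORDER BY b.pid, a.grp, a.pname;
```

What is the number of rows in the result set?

6

LEFT JOIN keeps every row from `patients`; unmatched rows get NULL for `visits`'s columns.
Matching on a.pid = b.pid AND a.grp = b.grp. A NULL in a compared column never satisfies the condition.
- a[0] pid=9, grp=NU → no match; kept with NULLs on the b side.
- a[1] pid=5, grp=NU → 1 match(es) in b → 1 row(s).
- a[2] pid=5, grp=MT → 1 match(es) in b → 1 row(s).
- a[3] pid=NULL, grp=NU → no match; kept with NULLs on the b side.
- a[4] pid=9, grp=NU → no match; kept with NULLs on the b side.
- a[5] pid=4, grp=MT → no match; kept with NULLs on the b side.
Total: 2 matched + 4 padded = 6 rows.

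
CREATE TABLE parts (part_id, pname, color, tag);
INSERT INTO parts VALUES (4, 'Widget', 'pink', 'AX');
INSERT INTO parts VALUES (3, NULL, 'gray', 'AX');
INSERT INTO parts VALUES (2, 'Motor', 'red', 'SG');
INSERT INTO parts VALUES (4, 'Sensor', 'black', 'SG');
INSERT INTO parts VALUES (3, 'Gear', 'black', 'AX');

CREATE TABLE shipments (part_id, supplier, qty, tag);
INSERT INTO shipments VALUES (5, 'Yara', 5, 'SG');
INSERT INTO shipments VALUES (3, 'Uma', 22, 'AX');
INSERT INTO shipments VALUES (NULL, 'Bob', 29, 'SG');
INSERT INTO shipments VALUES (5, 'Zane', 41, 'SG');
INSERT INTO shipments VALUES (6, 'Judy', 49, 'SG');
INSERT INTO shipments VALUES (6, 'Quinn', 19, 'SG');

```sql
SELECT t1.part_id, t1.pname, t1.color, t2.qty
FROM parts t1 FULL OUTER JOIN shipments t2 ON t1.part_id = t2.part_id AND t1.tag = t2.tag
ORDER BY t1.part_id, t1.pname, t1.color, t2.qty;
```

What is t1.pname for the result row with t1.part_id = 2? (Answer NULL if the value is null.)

FULL OUTER JOIN keeps every row from both sides; unmatched rows get NULL for the other side's columns.
Matching on t1.part_id = t2.part_id AND t1.tag = t2.tag. A NULL in a compared column never satisfies the condition.
Matched pairs: 2; unmatched t1 rows kept: 3; unmatched t2 rows kept: 5.

Motor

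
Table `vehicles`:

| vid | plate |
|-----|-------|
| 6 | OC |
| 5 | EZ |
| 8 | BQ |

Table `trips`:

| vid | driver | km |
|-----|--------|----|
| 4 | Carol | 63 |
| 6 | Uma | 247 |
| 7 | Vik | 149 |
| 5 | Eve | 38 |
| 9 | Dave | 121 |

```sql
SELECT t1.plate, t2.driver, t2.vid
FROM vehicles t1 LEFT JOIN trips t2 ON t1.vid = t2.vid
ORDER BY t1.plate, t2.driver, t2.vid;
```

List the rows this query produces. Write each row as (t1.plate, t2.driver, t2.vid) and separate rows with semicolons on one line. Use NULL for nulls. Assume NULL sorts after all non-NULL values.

LEFT JOIN keeps every row from `vehicles`; unmatched rows get NULL for `trips`'s columns.
Matching on t1.vid = t2.vid.
- t1 row (vid=6): matches 1 t2 row(s) → 1 output row(s).
- t1 row (vid=5): matches 1 t2 row(s) → 1 output row(s).
- t1 row (vid=8): no match → kept, t2 columns NULL.
After projecting and ordering:
t1.plate | t2.driver | t2.vid
BQ | NULL | NULL
EZ | Eve | 5
OC | Uma | 6

(BQ, NULL, NULL); (EZ, Eve, 5); (OC, Uma, 6)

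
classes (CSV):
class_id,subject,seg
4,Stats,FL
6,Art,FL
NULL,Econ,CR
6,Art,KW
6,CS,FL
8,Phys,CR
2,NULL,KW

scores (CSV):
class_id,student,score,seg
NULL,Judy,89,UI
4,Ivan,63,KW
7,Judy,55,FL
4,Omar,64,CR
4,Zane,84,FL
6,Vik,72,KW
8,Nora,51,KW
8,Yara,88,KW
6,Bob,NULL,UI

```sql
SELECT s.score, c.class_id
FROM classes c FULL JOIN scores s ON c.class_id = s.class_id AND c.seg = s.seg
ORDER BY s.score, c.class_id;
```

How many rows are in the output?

14

FULL OUTER JOIN keeps every row from both sides; unmatched rows get NULL for the other side's columns.
Matching on c.class_id = s.class_id AND c.seg = s.seg. A NULL in a compared column never satisfies the condition.
- class_id=4, seg=FL: 1 matching s row(s), so 1 row(s) emitted.
- class_id=6, seg=FL: no s row matches, row kept with s columns NULL.
- class_id=NULL, seg=CR: no s row matches, row kept with s columns NULL.
- class_id=6, seg=KW: 1 matching s row(s), so 1 row(s) emitted.
- class_id=6, seg=FL: no s row matches, row kept with s columns NULL.
- class_id=8, seg=CR: no s row matches, row kept with s columns NULL.
- class_id=2, seg=KW: no s row matches, row kept with s columns NULL.
- 7 row(s) from s found no c partner → padded with NULL.
Total: 2 matched + 12 padded = 14 rows.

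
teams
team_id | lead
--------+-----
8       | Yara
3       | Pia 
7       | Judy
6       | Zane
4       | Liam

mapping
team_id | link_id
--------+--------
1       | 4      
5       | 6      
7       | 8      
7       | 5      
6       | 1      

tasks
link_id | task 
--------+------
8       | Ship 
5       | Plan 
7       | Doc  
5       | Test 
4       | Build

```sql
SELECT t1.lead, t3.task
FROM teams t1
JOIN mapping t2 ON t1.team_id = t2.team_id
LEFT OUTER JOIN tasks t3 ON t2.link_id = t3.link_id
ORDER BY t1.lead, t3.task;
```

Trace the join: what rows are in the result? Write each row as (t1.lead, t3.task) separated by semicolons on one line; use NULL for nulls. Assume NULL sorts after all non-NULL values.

(Judy, Plan); (Judy, Ship); (Judy, Test); (Zane, NULL)

Step 1 — t1 INNER JOIN t2 on team_id → 3 row(s).
Then LEFT JOIN `tasks t3` on link_id: each of those 3 rows is kept; rows whose t2.link_id has no match in t3 get NULL for t3's columns.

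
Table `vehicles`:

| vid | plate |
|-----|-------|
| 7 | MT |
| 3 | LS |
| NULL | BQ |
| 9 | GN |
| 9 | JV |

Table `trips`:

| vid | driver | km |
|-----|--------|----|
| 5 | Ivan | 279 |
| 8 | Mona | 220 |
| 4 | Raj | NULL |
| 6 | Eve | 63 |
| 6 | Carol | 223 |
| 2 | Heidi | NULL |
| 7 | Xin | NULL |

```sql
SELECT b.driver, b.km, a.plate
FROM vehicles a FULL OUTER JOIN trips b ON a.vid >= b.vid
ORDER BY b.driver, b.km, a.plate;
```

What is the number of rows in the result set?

22

FULL OUTER JOIN keeps every row from both sides; unmatched rows get NULL for the other side's columns.
Matching on a.vid >= b.vid. A NULL in a compared column never satisfies the condition.
Matched pairs: 21; unmatched a rows kept: 1; unmatched b rows kept: 0.
Total: 21 matched + 1 padded = 22 rows.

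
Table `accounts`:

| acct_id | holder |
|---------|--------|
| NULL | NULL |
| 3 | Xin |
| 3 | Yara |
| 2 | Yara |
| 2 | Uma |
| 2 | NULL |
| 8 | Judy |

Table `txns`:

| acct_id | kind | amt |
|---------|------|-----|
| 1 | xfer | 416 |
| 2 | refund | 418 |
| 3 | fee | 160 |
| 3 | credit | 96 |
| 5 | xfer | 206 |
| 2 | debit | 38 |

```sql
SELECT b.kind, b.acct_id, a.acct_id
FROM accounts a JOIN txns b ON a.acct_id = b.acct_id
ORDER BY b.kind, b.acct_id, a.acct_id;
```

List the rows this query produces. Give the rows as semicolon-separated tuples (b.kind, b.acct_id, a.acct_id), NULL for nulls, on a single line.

(credit, 3, 3); (credit, 3, 3); (debit, 2, 2); (debit, 2, 2); (debit, 2, 2); (fee, 3, 3); (fee, 3, 3); (refund, 2, 2); (refund, 2, 2); (refund, 2, 2)

INNER JOIN keeps only pairs where the ON condition holds.
Matching on a.acct_id = b.acct_id. A NULL in a compared column never satisfies the condition.
- a row (acct_id=NULL): no match → dropped.
- a row (acct_id=3): matches 2 b row(s) → 2 output row(s).
- a row (acct_id=3): matches 2 b row(s) → 2 output row(s).
- a row (acct_id=2): matches 2 b row(s) → 2 output row(s).
- a row (acct_id=2): matches 2 b row(s) → 2 output row(s).
- a row (acct_id=2): matches 2 b row(s) → 2 output row(s).
- a row (acct_id=8): no match → dropped.
After projecting and ordering:
b.kind | b.acct_id | a.acct_id
credit | 3 | 3
credit | 3 | 3
debit | 2 | 2
debit | 2 | 2
debit | 2 | 2
fee | 3 | 3
fee | 3 | 3
refund | 2 | 2
refund | 2 | 2
refund | 2 | 2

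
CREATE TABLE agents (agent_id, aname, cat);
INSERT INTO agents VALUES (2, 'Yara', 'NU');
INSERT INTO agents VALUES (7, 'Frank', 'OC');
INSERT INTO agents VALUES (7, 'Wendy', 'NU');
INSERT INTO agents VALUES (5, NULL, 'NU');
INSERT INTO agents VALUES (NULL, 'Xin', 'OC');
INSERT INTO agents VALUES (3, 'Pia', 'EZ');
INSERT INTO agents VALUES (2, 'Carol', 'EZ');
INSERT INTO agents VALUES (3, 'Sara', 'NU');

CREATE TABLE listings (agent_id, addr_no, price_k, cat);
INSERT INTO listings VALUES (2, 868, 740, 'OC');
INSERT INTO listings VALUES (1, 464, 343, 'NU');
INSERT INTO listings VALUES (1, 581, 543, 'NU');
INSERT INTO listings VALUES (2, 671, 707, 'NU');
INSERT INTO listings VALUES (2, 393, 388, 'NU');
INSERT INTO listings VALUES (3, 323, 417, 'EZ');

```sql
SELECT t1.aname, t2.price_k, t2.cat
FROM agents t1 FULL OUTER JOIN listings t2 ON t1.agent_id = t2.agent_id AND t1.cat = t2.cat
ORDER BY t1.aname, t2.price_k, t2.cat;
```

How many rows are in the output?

FULL OUTER JOIN keeps every row from both sides; unmatched rows get NULL for the other side's columns.
Matching on t1.agent_id = t2.agent_id AND t1.cat = t2.cat. A NULL in a compared column never satisfies the condition.
- agent_id=2, cat=NU: 2 matching t2 row(s), so 2 row(s) emitted.
- agent_id=7, cat=OC: no t2 row matches, row kept with t2 columns NULL.
- agent_id=7, cat=NU: no t2 row matches, row kept with t2 columns NULL.
- agent_id=5, cat=NU: no t2 row matches, row kept with t2 columns NULL.
- agent_id=NULL, cat=OC: no t2 row matches, row kept with t2 columns NULL.
- agent_id=3, cat=EZ: 1 matching t2 row(s), so 1 row(s) emitted.
- agent_id=2, cat=EZ: no t2 row matches, row kept with t2 columns NULL.
- agent_id=3, cat=NU: no t2 row matches, row kept with t2 columns NULL.
- 3 row(s) from t2 found no t1 partner → padded with NULL.
Total: 3 matched + 9 padded = 12 rows.

12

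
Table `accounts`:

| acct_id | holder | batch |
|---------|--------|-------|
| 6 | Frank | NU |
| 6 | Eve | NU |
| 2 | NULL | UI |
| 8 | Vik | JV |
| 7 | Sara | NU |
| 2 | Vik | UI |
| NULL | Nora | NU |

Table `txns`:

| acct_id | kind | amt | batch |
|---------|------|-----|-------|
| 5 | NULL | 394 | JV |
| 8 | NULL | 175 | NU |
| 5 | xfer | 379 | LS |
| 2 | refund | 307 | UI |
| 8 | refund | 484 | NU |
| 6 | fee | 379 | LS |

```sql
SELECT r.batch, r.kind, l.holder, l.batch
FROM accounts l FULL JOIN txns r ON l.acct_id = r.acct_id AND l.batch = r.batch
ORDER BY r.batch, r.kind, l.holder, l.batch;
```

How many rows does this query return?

12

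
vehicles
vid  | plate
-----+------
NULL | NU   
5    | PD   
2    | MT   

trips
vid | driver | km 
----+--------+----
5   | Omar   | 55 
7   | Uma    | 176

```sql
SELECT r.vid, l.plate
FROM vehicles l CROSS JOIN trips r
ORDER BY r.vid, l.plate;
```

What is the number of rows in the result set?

CROSS JOIN pairs every row of `vehicles` with every row of `trips`: 3 × 2 = 6 rows.

6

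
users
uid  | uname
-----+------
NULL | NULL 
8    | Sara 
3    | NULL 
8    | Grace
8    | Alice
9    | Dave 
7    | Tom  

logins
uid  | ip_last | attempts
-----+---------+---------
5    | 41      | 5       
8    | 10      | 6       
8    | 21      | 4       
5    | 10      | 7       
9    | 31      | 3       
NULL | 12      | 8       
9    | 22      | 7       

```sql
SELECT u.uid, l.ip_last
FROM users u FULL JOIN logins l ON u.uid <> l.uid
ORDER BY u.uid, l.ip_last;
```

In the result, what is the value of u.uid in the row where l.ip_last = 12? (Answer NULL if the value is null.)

NULL

FULL OUTER JOIN keeps every row from both sides; unmatched rows get NULL for the other side's columns.
Matching on u.uid <> l.uid. A NULL in a compared column never satisfies the condition.
- u row (uid=NULL): no match → kept, l columns NULL.
- u row (uid=8): matches 4 l row(s) → 4 output row(s).
- u row (uid=3): matches 6 l row(s) → 6 output row(s).
- u row (uid=8): matches 4 l row(s) → 4 output row(s).
- u row (uid=8): matches 4 l row(s) → 4 output row(s).
- u row (uid=9): matches 4 l row(s) → 4 output row(s).
- u row (uid=7): matches 6 l row(s) → 6 output row(s).
- 1 l row(s) had no u match → kept, u columns NULL.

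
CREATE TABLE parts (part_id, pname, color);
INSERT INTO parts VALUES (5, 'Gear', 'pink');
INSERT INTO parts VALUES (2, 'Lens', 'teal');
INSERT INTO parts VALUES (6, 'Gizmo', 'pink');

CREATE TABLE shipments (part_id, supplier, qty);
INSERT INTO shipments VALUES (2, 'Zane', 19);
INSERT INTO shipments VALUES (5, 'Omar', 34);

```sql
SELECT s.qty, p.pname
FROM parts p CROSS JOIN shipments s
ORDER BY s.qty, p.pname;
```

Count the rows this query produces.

6

CROSS JOIN pairs every row of `parts` with every row of `shipments`: 3 × 2 = 6 rows.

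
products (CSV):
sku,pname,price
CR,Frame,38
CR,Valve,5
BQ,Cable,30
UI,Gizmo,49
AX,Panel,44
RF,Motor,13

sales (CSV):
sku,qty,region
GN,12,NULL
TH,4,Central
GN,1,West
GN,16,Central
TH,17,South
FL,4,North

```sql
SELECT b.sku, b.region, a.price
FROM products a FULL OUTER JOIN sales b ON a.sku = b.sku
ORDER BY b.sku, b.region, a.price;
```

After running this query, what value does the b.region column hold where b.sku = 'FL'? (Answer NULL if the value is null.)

North

FULL OUTER JOIN keeps every row from both sides; unmatched rows get NULL for the other side's columns.
Matching on a.sku = b.sku.
Matched pairs: 0; unmatched a rows kept: 6; unmatched b rows kept: 6.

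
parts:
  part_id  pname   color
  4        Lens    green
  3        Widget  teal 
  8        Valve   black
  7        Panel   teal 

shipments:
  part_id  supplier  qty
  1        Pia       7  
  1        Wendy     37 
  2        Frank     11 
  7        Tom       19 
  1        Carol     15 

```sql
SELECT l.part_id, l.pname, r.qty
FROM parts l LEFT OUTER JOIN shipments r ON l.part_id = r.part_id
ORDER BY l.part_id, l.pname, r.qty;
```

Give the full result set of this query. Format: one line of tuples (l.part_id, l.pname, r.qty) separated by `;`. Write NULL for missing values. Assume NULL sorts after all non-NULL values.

(3, Widget, NULL); (4, Lens, NULL); (7, Panel, 19); (8, Valve, NULL)

LEFT JOIN keeps every row from `parts`; unmatched rows get NULL for `shipments`'s columns.
Matching on l.part_id = r.part_id.
- part_id=4: no r row matches, row kept with r columns NULL.
- part_id=3: no r row matches, row kept with r columns NULL.
- part_id=8: no r row matches, row kept with r columns NULL.
- part_id=7: 1 matching r row(s), so 1 row(s) emitted.
After projecting and ordering:
l.part_id | l.pname | r.qty
3 | Widget | NULL
4 | Lens | NULL
7 | Panel | 19
8 | Valve | NULL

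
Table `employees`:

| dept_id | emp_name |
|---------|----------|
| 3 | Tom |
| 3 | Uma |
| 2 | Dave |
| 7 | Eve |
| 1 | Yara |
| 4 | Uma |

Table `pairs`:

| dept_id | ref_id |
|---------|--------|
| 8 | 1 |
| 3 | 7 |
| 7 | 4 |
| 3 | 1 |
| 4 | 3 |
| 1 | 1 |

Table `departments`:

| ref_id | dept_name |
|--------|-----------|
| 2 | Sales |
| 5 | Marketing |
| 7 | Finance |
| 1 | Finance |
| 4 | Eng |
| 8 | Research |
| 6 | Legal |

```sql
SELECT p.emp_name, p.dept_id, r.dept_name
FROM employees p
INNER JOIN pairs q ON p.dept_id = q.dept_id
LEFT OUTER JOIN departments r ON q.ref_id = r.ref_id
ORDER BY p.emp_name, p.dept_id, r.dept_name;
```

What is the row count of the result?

7

Evaluate left to right. First `employees p INNER JOIN pairs q` on dept_id: 7 row(s).
Then LEFT JOIN `departments r` on ref_id: each of those 7 rows is kept; rows whose q.ref_id has no match in r get NULL for r's columns.
Result: 7 row(s).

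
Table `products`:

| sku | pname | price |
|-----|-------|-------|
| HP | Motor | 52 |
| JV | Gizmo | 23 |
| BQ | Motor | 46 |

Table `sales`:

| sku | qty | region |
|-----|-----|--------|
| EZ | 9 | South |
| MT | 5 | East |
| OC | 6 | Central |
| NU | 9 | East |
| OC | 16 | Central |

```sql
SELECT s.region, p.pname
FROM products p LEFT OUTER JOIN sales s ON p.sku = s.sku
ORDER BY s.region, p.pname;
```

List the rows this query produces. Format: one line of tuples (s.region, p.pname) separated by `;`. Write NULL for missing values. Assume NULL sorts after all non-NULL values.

LEFT JOIN keeps every row from `products`; unmatched rows get NULL for `sales`'s columns.
Matching on p.sku = s.sku.
- p[0] sku=HP → no match; kept with NULLs on the s side.
- p[1] sku=JV → no match; kept with NULLs on the s side.
- p[2] sku=BQ → no match; kept with NULLs on the s side.
After projecting and ordering:
s.region | p.pname
NULL | Gizmo
NULL | Motor
NULL | Motor

(NULL, Gizmo); (NULL, Motor); (NULL, Motor)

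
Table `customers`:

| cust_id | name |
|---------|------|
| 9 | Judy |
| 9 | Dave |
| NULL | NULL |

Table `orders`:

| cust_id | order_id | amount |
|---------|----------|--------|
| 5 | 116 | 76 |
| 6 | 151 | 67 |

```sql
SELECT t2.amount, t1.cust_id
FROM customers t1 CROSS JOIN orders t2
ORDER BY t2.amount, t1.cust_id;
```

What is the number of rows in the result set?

6

CROSS JOIN pairs every row of `customers` with every row of `orders`: 3 × 2 = 6 rows.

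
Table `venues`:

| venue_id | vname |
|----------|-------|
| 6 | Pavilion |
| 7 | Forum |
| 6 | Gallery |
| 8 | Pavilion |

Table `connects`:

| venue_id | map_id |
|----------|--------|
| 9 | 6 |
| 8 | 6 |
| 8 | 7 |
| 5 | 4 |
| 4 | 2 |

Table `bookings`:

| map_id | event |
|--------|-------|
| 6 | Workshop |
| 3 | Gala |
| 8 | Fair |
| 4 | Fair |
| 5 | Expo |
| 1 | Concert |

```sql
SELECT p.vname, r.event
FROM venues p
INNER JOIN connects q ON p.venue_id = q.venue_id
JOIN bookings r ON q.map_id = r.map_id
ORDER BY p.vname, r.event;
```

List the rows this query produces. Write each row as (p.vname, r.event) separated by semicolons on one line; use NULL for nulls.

(Pavilion, Workshop)

Joins associate left-to-right: venues INNER JOIN connects on venue_id gives 2 intermediate row(s).
Then INNER JOIN `bookings r` on map_id: keep only rows whose q.map_id appears in r.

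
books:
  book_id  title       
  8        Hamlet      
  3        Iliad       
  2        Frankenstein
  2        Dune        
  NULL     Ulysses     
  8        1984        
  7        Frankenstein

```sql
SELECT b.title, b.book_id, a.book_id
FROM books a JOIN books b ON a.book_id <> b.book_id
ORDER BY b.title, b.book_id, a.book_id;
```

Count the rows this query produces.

INNER JOIN keeps only pairs where the ON condition holds.
Matching on a.book_id <> b.book_id. A NULL in a compared column never satisfies the condition.
- a (book_id=8) pairs with 4 row(s) of b.
- a (book_id=3) pairs with 5 row(s) of b.
- a (book_id=2) pairs with 4 row(s) of b.
- a (book_id=2) pairs with 4 row(s) of b.
- a (book_id=NULL) has no partner → excluded.
- a (book_id=8) pairs with 4 row(s) of b.
- a (book_id=7) pairs with 5 row(s) of b.
Total: 26 rows.

26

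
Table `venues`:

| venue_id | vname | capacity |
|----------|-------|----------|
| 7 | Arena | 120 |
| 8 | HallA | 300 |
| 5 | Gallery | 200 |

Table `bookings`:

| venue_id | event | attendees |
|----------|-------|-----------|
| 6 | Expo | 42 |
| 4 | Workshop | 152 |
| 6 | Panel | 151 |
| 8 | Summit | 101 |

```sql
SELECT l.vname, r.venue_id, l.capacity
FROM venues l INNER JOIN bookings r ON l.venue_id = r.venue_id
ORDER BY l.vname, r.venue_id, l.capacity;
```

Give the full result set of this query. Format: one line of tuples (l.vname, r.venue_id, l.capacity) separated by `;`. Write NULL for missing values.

INNER JOIN keeps only pairs where the ON condition holds.
Matching on l.venue_id = r.venue_id.
Matched pairs: 1.

(HallA, 8, 300)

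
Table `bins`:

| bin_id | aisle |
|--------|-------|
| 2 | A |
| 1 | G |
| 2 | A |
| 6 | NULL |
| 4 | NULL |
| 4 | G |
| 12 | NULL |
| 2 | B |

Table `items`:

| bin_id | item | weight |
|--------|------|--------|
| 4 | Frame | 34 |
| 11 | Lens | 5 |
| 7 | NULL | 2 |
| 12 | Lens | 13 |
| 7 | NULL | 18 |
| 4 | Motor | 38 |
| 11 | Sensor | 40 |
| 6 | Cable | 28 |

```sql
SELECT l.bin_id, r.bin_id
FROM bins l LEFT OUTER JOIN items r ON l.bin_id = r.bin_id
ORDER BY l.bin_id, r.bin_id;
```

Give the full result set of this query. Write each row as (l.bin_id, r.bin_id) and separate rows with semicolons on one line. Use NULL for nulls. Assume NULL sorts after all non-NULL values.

(1, NULL); (2, NULL); (2, NULL); (2, NULL); (4, 4); (4, 4); (4, 4); (4, 4); (6, 6); (12, 12)

LEFT JOIN keeps every row from `bins`; unmatched rows get NULL for `items`'s columns.
Matching on l.bin_id = r.bin_id.
Matched pairs: 6; unmatched l rows kept: 4.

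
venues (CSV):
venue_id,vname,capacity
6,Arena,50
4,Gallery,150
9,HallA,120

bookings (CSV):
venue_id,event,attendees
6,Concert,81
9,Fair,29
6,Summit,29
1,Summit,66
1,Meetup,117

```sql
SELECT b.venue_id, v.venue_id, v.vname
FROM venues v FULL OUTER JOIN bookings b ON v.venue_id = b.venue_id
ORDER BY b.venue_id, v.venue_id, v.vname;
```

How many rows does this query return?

6

FULL OUTER JOIN keeps every row from both sides; unmatched rows get NULL for the other side's columns.
Matching on v.venue_id = b.venue_id.
- v[0] venue_id=6 → 2 match(es) in b → 2 row(s).
- v[1] venue_id=4 → no match; kept with NULLs on the b side.
- v[2] venue_id=9 → 1 match(es) in b → 1 row(s).
- 2 b row(s) had no v match → kept, v columns NULL.
Total: 3 matched + 3 padded = 6 rows.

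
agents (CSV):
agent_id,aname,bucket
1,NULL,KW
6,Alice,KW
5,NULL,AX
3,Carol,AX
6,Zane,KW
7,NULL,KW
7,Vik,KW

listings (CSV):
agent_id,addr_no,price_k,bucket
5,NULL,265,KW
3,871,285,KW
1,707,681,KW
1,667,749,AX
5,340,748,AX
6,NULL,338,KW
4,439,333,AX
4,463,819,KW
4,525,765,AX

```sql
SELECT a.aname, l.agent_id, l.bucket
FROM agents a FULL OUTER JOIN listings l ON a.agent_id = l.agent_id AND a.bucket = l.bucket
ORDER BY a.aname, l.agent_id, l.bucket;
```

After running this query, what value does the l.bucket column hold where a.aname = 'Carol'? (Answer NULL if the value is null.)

FULL OUTER JOIN keeps every row from both sides; unmatched rows get NULL for the other side's columns.
Matching on a.agent_id = l.agent_id AND a.bucket = l.bucket.
- agent_id=1, bucket=KW: 1 matching l row(s), so 1 row(s) emitted.
- agent_id=6, bucket=KW: 1 matching l row(s), so 1 row(s) emitted.
- agent_id=5, bucket=AX: 1 matching l row(s), so 1 row(s) emitted.
- agent_id=3, bucket=AX: no l row matches, row kept with l columns NULL.
- agent_id=6, bucket=KW: 1 matching l row(s), so 1 row(s) emitted.
- agent_id=7, bucket=KW: no l row matches, row kept with l columns NULL.
- agent_id=7, bucket=KW: no l row matches, row kept with l columns NULL.
- 6 l row(s) had no a match → kept, a columns NULL.

NULL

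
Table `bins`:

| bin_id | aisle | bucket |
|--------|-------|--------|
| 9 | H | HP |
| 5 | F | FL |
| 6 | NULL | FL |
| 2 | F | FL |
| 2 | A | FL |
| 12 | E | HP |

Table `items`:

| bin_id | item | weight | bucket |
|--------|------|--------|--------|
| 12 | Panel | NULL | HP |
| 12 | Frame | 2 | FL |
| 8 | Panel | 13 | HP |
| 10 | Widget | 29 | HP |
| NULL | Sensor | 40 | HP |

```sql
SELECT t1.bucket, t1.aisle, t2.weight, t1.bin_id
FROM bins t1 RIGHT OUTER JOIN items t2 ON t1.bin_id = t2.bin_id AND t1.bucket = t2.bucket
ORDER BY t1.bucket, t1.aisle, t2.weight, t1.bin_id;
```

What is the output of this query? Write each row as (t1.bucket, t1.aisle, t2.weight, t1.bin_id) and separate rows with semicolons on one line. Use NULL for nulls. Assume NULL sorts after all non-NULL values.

RIGHT JOIN keeps every row from `items`; unmatched rows get NULL for `bins`'s columns.
Matching on t1.bin_id = t2.bin_id AND t1.bucket = t2.bucket. A NULL in a compared column never satisfies the condition.
Matched pairs: 1; unmatched t2 rows kept: 4.

(HP, E, NULL, 12); (NULL, NULL, 2, NULL); (NULL, NULL, 13, NULL); (NULL, NULL, 29, NULL); (NULL, NULL, 40, NULL)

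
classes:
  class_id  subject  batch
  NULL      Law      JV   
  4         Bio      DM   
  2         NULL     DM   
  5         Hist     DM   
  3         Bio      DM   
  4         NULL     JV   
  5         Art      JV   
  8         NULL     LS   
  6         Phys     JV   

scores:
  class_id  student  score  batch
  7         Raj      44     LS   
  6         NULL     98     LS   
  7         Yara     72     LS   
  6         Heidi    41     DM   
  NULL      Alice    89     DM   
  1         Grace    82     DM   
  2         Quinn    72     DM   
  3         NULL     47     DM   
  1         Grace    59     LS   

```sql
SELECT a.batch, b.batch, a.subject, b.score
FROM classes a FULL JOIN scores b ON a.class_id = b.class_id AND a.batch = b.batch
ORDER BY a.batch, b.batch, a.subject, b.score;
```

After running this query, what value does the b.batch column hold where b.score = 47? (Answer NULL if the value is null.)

DM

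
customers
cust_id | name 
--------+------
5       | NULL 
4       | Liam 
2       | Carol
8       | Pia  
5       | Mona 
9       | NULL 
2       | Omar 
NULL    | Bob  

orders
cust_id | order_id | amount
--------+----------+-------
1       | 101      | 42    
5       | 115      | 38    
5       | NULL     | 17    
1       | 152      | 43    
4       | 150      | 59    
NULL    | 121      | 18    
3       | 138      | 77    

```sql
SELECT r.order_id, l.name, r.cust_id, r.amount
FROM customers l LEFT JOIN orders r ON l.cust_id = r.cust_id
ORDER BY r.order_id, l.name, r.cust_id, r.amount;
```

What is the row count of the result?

10

LEFT JOIN keeps every row from `customers`; unmatched rows get NULL for `orders`'s columns.
Matching on l.cust_id = r.cust_id. A NULL in a compared column never satisfies the condition.
- l[0] cust_id=5 → 2 match(es) in r → 2 row(s).
- l[1] cust_id=4 → 1 match(es) in r → 1 row(s).
- l[2] cust_id=2 → no match; kept with NULLs on the r side.
- l[3] cust_id=8 → no match; kept with NULLs on the r side.
- l[4] cust_id=5 → 2 match(es) in r → 2 row(s).
- l[5] cust_id=9 → no match; kept with NULLs on the r side.
- l[6] cust_id=2 → no match; kept with NULLs on the r side.
- l[7] cust_id=NULL → no match; kept with NULLs on the r side.
Total: 5 matched + 5 padded = 10 rows.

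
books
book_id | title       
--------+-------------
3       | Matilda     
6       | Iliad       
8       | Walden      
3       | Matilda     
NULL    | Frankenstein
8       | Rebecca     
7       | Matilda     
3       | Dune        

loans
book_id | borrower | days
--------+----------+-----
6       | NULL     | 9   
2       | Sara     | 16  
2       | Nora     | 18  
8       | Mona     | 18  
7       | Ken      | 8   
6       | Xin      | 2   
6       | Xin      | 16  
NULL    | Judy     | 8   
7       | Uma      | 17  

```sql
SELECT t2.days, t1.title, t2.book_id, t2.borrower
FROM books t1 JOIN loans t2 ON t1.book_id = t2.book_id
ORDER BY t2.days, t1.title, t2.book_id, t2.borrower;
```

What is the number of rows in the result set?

INNER JOIN keeps only pairs where the ON condition holds.
Matching on t1.book_id = t2.book_id. A NULL in a compared column never satisfies the condition.
- t1 (book_id=3) has no partner → excluded.
- t1 (book_id=6) pairs with 3 row(s) of t2.
- t1 (book_id=8) pairs with 1 row(s) of t2.
- t1 (book_id=3) has no partner → excluded.
- t1 (book_id=NULL) has no partner → excluded.
- t1 (book_id=8) pairs with 1 row(s) of t2.
- t1 (book_id=7) pairs with 2 row(s) of t2.
- t1 (book_id=3) has no partner → excluded.
Total: 7 rows.

7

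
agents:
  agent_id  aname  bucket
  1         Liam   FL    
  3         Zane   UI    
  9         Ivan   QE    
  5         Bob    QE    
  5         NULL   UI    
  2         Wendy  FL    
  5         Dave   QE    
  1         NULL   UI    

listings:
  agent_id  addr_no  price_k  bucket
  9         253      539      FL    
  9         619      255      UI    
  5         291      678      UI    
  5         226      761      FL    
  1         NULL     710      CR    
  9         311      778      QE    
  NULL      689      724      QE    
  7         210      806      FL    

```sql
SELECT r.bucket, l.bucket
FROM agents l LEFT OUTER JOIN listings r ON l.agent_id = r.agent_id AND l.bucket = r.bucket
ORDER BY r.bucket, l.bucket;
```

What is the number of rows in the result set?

8

LEFT JOIN keeps every row from `agents`; unmatched rows get NULL for `listings`'s columns.
Matching on l.agent_id = r.agent_id AND l.bucket = r.bucket. A NULL in a compared column never satisfies the condition.
Matched pairs: 2; unmatched l rows kept: 6.
Total: 2 matched + 6 padded = 8 rows.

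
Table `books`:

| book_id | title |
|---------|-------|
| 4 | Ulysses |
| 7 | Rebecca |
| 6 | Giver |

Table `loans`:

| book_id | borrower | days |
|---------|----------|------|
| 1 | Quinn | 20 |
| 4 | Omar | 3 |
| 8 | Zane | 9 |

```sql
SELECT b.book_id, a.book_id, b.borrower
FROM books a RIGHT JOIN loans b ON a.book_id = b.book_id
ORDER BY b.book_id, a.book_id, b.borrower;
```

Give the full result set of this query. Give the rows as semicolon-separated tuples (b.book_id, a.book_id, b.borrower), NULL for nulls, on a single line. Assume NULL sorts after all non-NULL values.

(1, NULL, Quinn); (4, 4, Omar); (8, NULL, Zane)

RIGHT JOIN keeps every row from `loans`; unmatched rows get NULL for `books`'s columns.
Matching on a.book_id = b.book_id.
- a (book_id=4) pairs with 1 row(s) of b.
- a (book_id=7) has no partner in b.
- a (book_id=6) has no partner in b.
- plus 2 unmatched b row(s), each kept with NULL a columns.
After projecting and ordering:
b.book_id | a.book_id | b.borrower
1 | NULL | Quinn
4 | 4 | Omar
8 | NULL | Zane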